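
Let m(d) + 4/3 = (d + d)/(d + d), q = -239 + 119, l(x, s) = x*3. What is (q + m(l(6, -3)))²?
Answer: 130321/9 ≈ 14480.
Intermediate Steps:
l(x, s) = 3*x
q = -120
m(d) = -⅓ (m(d) = -4/3 + (d + d)/(d + d) = -4/3 + (2*d)/((2*d)) = -4/3 + (2*d)*(1/(2*d)) = -4/3 + 1 = -⅓)
(q + m(l(6, -3)))² = (-120 - ⅓)² = (-361/3)² = 130321/9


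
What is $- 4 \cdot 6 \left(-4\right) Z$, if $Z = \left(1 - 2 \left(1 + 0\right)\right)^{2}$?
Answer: $96$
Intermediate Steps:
$Z = 1$ ($Z = \left(1 - 2\right)^{2} = \left(-1\right)^{2} = 1$)
$- 4 \cdot 6 \left(-4\right) Z = - 4 \cdot 6 \left(-4\right) 1 = \left(-4\right) \left(-24\right) 1 = 96 \cdot 1 = 96$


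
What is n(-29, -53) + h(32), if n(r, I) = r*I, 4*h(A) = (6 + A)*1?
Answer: 3093/2 ≈ 1546.5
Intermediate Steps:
h(A) = 3/2 + A/4 (h(A) = ((6 + A)*1)/4 = (6 + A)/4 = 3/2 + A/4)
n(r, I) = I*r
n(-29, -53) + h(32) = -53*(-29) + (3/2 + (¼)*32) = 1537 + (3/2 + 8) = 1537 + 19/2 = 3093/2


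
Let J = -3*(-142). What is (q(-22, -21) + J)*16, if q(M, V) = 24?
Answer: 7200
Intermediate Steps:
J = 426
(q(-22, -21) + J)*16 = (24 + 426)*16 = 450*16 = 7200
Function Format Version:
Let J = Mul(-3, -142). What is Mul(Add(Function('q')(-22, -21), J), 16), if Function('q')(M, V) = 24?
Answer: 7200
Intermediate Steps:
J = 426
Mul(Add(Function('q')(-22, -21), J), 16) = Mul(Add(24, 426), 16) = Mul(450, 16) = 7200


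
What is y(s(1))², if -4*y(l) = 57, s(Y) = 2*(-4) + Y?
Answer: 3249/16 ≈ 203.06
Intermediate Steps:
s(Y) = -8 + Y
y(l) = -57/4 (y(l) = -¼*57 = -57/4)
y(s(1))² = (-57/4)² = 3249/16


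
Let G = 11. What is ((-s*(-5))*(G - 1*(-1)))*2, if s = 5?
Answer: 600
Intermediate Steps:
((-s*(-5))*(G - 1*(-1)))*2 = ((-1*5*(-5))*(11 - 1*(-1)))*2 = ((-5*(-5))*(11 + 1))*2 = (25*12)*2 = 300*2 = 600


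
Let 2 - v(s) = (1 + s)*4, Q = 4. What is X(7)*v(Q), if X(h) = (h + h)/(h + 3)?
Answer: -126/5 ≈ -25.200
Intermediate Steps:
v(s) = -2 - 4*s (v(s) = 2 - (1 + s)*4 = 2 - (4 + 4*s) = 2 + (-4 - 4*s) = -2 - 4*s)
X(h) = 2*h/(3 + h) (X(h) = (2*h)/(3 + h) = 2*h/(3 + h))
X(7)*v(Q) = (2*7/(3 + 7))*(-2 - 4*4) = (2*7/10)*(-2 - 16) = (2*7*(1/10))*(-18) = (7/5)*(-18) = -126/5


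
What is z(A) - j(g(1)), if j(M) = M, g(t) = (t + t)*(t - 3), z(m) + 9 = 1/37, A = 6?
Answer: -184/37 ≈ -4.9730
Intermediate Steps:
z(m) = -332/37 (z(m) = -9 + 1/37 = -332/37)
g(t) = 2*t*(-3 + t) (g(t) = (2*t)*(-3 + t) = 2*t*(-3 + t))
z(A) - j(g(1)) = -332/37 - 2*(-3 + 1) = -332/37 - 2*(-2) = -332/37 - 1*(-4) = -332/37 + 4 = -184/37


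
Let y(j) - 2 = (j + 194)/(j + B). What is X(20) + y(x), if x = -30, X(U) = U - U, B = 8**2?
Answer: 116/17 ≈ 6.8235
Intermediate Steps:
B = 64
X(U) = 0
y(j) = 2 + (194 + j)/(64 + j) (y(j) = 2 + (j + 194)/(j + 64) = 2 + (194 + j)/(64 + j))
X(20) + y(x) = 0 + (322 + 3*(-30))/(64 - 30) = 0 + (322 - 90)/34 = 0 + (1/34)*232 = 0 + 116/17 = 116/17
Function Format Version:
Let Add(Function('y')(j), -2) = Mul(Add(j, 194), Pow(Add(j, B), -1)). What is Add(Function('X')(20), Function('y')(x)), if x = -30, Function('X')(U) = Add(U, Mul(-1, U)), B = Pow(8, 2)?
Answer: Rational(116, 17) ≈ 6.8235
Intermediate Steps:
B = 64
Function('X')(U) = 0
Function('y')(j) = Add(2, Mul(Pow(Add(64, j), -1), Add(194, j))) (Function('y')(j) = Add(2, Mul(Add(j, 194), Pow(Add(j, 64), -1))) = Add(2, Mul(Add(194, j), Pow(Add(64, j), -1))) = Add(2, Mul(Pow(Add(64, j), -1), Add(194, j))))
Add(Function('X')(20), Function('y')(x)) = Add(0, Mul(Pow(Add(64, -30), -1), Add(322, Mul(3, -30)))) = Add(0, Mul(Pow(34, -1), Add(322, -90))) = Add(0, Mul(Rational(1, 34), 232)) = Add(0, Rational(116, 17)) = Rational(116, 17)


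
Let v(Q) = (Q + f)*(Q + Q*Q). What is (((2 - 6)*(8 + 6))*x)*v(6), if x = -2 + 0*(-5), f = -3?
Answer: 14112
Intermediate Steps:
v(Q) = (-3 + Q)*(Q + Q**2) (v(Q) = (Q - 3)*(Q + Q*Q) = (-3 + Q)*(Q + Q**2))
x = -2 (x = -2 + 0 = -2)
(((2 - 6)*(8 + 6))*x)*v(6) = (((2 - 6)*(8 + 6))*(-2))*(6*(-3 + 6**2 - 2*6)) = (-4*14*(-2))*(6*(-3 + 36 - 12)) = (-56*(-2))*(6*21) = 112*126 = 14112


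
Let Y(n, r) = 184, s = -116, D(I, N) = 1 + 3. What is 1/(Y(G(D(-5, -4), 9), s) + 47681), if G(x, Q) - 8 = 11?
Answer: 1/47865 ≈ 2.0892e-5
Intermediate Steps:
D(I, N) = 4
G(x, Q) = 19 (G(x, Q) = 8 + 11 = 19)
1/(Y(G(D(-5, -4), 9), s) + 47681) = 1/(184 + 47681) = 1/47865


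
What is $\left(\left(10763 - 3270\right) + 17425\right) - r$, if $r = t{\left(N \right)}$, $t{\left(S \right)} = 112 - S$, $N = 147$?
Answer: $24953$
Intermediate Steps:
$r = -35$ ($r = 112 - 147 = -35$)
$\left(\left(10763 - 3270\right) + 17425\right) - r = \left(\left(10763 - 3270\right) + 17425\right) - -35 = \left(7493 + 17425\right) + 35 = 24918 + 35 = 24953$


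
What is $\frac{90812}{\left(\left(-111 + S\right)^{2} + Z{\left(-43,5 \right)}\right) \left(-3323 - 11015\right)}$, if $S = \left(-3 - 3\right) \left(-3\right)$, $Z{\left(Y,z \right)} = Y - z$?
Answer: $- \frac{45406}{61660569} \approx -0.00073639$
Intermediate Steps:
$S = 18$ ($S = \left(-6\right) \left(-3\right) = 18$)
$\frac{90812}{\left(\left(-111 + S\right)^{2} + Z{\left(-43,5 \right)}\right) \left(-3323 - 11015\right)} = \frac{90812}{\left(\left(-111 + 18\right)^{2} - 48\right) \left(-3323 - 11015\right)} = \frac{90812}{\left(\left(-93\right)^{2} - 48\right) \left(-14338\right)} = \frac{90812}{\left(8649 - 48\right) \left(-14338\right)} = \frac{90812}{8601 \left(-14338\right)} = \frac{90812}{-123321138} = 90812 \left(- \frac{1}{123321138}\right) = - \frac{45406}{61660569}$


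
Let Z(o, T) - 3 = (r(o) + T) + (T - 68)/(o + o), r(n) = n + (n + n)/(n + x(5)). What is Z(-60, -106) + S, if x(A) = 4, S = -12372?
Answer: -1754397/140 ≈ -12531.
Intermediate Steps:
r(n) = n + 2*n/(4 + n) (r(n) = n + (n + n)/(n + 4) = n + (2*n)/(4 + n) = n + 2*n/(4 + n))
Z(o, T) = 3 + T + (-68 + T)/(2*o) + o*(6 + o)/(4 + o) (Z(o, T) = 3 + ((o*(6 + o)/(4 + o) + T) + (T - 68)/(o + o)) = 3 + ((T + o*(6 + o)/(4 + o)) + (-68 + T)/((2*o))) = 3 + ((T + o*(6 + o)/(4 + o)) + (-68 + T)*(1/(2*o))) = 3 + ((T + o*(6 + o)/(4 + o)) + (-68 + T)/(2*o)) = 3 + (T + (-68 + T)/(2*o) + o*(6 + o)/(4 + o)) = 3 + T + (-68 + T)/(2*o) + o*(6 + o)/(4 + o))
Z(-60, -106) + S = (-60*(-60*(6 - 60) + (3 - 106)*(4 - 60)) + (-68 - 106)*(4 - 60)/2)/((-60)*(4 - 60)) - 12372 = -1/60*(-60*(-60*(-54) - 103*(-56)) + (½)*(-174)*(-56))/(-56) - 12372 = -1/60*(-1/56)*(-60*(3240 + 5768) + 4872) - 12372 = -1/60*(-1/56)*(-60*9008 + 4872) - 12372 = -1/60*(-1/56)*(-540480 + 4872) - 12372 = -1/60*(-1/56)*(-535608) - 12372 = -22317/140 - 12372 = -1754397/140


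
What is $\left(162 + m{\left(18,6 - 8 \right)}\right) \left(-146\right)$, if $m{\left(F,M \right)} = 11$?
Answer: $-25258$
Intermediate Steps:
$\left(162 + m{\left(18,6 - 8 \right)}\right) \left(-146\right) = \left(162 + 11\right) \left(-146\right) = 173 \left(-146\right) = -25258$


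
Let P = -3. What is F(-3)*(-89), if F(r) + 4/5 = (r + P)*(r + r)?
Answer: -15664/5 ≈ -3132.8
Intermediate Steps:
F(r) = -⅘ + 2*r*(-3 + r) (F(r) = -⅘ + (r - 3)*(r + r) = -⅘ + (-3 + r)*(2*r) = -⅘ + 2*r*(-3 + r))
F(-3)*(-89) = (-⅘ - 6*(-3) + 2*(-3)²)*(-89) = (-⅘ + 18 + 2*9)*(-89) = (-⅘ + 18 + 18)*(-89) = (176/5)*(-89) = -15664/5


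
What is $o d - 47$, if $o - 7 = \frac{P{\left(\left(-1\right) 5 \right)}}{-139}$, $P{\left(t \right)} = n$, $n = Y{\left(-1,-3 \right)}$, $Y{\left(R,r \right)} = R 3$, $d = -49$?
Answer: $- \frac{54357}{139} \approx -391.06$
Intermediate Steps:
$Y{\left(R,r \right)} = 3 R$
$n = -3$ ($n = 3 \left(-1\right) = -3$)
$P{\left(t \right)} = -3$
$o = \frac{976}{139}$ ($o = 7 - \frac{3}{-139} = 7 - - \frac{3}{139} = 7 + \frac{3}{139} = \frac{976}{139} \approx 7.0216$)
$o d - 47 = \frac{976}{139} \left(-49\right) - 47 = - \frac{47824}{139} - 47 = - \frac{54357}{139}$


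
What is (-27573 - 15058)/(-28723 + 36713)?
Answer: -42631/7990 ≈ -5.3355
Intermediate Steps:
(-27573 - 15058)/(-28723 + 36713) = -42631/7990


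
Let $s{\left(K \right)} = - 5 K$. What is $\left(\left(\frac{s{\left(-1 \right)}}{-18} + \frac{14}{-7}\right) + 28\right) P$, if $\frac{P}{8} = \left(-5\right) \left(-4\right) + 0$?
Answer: $\frac{37040}{9} \approx 4115.6$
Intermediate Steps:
$P = 160$ ($P = 8 \left(\left(-5\right) \left(-4\right) + 0\right) = 8 \left(20 + 0\right) = 8 \cdot 20 = 160$)
$\left(\left(\frac{s{\left(-1 \right)}}{-18} + \frac{14}{-7}\right) + 28\right) P = \left(\left(\frac{\left(-5\right) \left(-1\right)}{-18} + \frac{14}{-7}\right) + 28\right) 160 = \left(\left(5 \left(- \frac{1}{18}\right) + 14 \left(- \frac{1}{7}\right)\right) + 28\right) 160 = \left(\left(- \frac{5}{18} - 2\right) + 28\right) 160 = \left(- \frac{41}{18} + 28\right) 160 = \frac{463}{18} \cdot 160 = \frac{37040}{9}$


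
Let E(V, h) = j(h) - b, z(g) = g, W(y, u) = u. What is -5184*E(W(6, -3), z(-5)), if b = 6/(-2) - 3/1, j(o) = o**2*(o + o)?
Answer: 1264896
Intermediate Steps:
j(o) = 2*o**3 (j(o) = o**2*(2*o) = 2*o**3)
b = -6 (b = 6*(-1/2) - 3*1 = -3 - 3 = -6)
E(V, h) = 6 + 2*h**3 (E(V, h) = 2*h**3 - 1*(-6) = 2*h**3 + 6 = 6 + 2*h**3)
-5184*E(W(6, -3), z(-5)) = -5184*(6 + 2*(-5)**3) = -5184*(6 + 2*(-125)) = -5184*(6 - 250) = -5184*(-244) = 1264896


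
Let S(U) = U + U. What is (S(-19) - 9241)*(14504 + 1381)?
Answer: -147396915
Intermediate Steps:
S(U) = 2*U
(S(-19) - 9241)*(14504 + 1381) = (2*(-19) - 9241)*(14504 + 1381) = (-38 - 9241)*15885 = -9279*15885 = -147396915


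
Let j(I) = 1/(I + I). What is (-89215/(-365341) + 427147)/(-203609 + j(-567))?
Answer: -176965691121828/84354535933987 ≈ -2.0979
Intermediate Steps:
j(I) = 1/(2*I)
(-89215/(-365341) + 427147)/(-203609 + j(-567)) = (-89215/(-365341) + 427147)/(-203609 + (1/2)/(-567)) = (-89215*(-1/365341) + 427147)/(-203609 + (1/2)*(-1/567)) = (89215/365341 + 427147)/(-203609 - 1/1134) = 156054401342/(365341*(-230892607/1134)) = (156054401342/365341)*(-1134/230892607) = -176965691121828/84354535933987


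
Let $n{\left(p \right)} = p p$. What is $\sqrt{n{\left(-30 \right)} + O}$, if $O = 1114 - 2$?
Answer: $2 \sqrt{503} \approx 44.855$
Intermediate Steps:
$n{\left(p \right)} = p^{2}$
$O = 1112$
$\sqrt{n{\left(-30 \right)} + O} = \sqrt{\left(-30\right)^{2} + 1112} = \sqrt{900 + 1112} = \sqrt{2012} = 2 \sqrt{503}$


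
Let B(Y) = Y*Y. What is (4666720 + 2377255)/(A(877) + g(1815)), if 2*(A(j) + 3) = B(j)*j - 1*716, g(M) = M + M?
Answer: 14087950/674532671 ≈ 0.020885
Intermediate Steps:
B(Y) = Y²
g(M) = 2*M
A(j) = -361 + j³/2 (A(j) = -3 + (j²*j - 1*716)/2 = -3 + (j³ - 716)/2 = -3 + (-716 + j³)/2 = -3 + (-358 + j³/2) = -361 + j³/2)
(4666720 + 2377255)/(A(877) + g(1815)) = (4666720 + 2377255)/((-361 + (½)*877³) + 2*1815) = 7043975/((-361 + (½)*674526133) + 3630) = 7043975/((-361 + 674526133/2) + 3630) = 7043975/(674525411/2 + 3630) = 7043975/(674532671/2) = 7043975*(2/674532671) = 14087950/674532671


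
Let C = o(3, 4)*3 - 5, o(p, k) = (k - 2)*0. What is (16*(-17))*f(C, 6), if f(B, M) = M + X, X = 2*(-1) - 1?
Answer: -816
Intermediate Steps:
o(p, k) = 0 (o(p, k) = (-2 + k)*0 = 0)
C = -5 (C = 0*3 - 5 = 0 - 5 = -5)
X = -3 (X = -2 - 1 = -3)
f(B, M) = -3 + M (f(B, M) = M - 3 = -3 + M)
(16*(-17))*f(C, 6) = (16*(-17))*(-3 + 6) = -272*3 = -816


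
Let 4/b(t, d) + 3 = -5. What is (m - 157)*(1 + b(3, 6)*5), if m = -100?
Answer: 771/2 ≈ 385.50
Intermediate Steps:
b(t, d) = -½ (b(t, d) = 4/(-3 - 5) = 4/(-8) = 4*(-⅛) = -½)
(m - 157)*(1 + b(3, 6)*5) = (-100 - 157)*(1 - ½*5) = -257*(1 - 5/2) = -257*(-3/2) = 771/2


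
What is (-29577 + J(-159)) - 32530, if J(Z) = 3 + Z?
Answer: -62263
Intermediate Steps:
(-29577 + J(-159)) - 32530 = (-29577 + (3 - 159)) - 32530 = (-29577 - 156) - 32530 = -29733 - 32530 = -62263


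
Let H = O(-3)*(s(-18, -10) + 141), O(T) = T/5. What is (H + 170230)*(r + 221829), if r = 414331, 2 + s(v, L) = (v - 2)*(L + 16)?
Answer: 108286264576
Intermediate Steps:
s(v, L) = -2 + (-2 + v)*(16 + L) (s(v, L) = -2 + (v - 2)*(L + 16) = -2 + (-2 + v)*(16 + L))
O(T) = T/5 (O(T) = T*(⅕) = T/5)
H = -57/5 (H = ((⅕)*(-3))*((-34 - 2*(-10) + 16*(-18) - 10*(-18)) + 141) = -3*((-34 + 20 - 288 + 180) + 141)/5 = -3*(-122 + 141)/5 = -⅗*19 = -57/5 ≈ -11.400)
(H + 170230)*(r + 221829) = (-57/5 + 170230)*(414331 + 221829) = (851093/5)*636160 = 108286264576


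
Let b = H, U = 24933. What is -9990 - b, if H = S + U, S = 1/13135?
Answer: -458713606/13135 ≈ -34923.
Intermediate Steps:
S = 1/13135 ≈ 7.6132e-5
H = 327494956/13135 (H = 1/13135 + 24933 = 327494956/13135 ≈ 24933.)
b = 327494956/13135 ≈ 24933.
-9990 - b = -9990 - 1*327494956/13135 = -9990 - 327494956/13135 = -458713606/13135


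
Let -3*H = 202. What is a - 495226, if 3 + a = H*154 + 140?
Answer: -1516375/3 ≈ -5.0546e+5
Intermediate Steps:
H = -202/3 (H = -1/3*202 = -202/3 ≈ -67.333)
a = -30697/3 (a = -3 + (-202/3*154 + 140) = -3 + (-31108/3 + 140) = -3 - 30688/3 = -30697/3 ≈ -10232.)
a - 495226 = -30697/3 - 495226 = -1516375/3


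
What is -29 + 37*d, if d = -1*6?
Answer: -251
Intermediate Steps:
d = -6
-29 + 37*d = -29 + 37*(-6) = -29 - 222 = -251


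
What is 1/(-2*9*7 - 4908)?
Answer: -1/5034 ≈ -0.00019865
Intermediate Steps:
1/(-2*9*7 - 4908) = 1/(-18*7 - 4908) = 1/(-126 - 4908) = 1/(-5034) = -1/5034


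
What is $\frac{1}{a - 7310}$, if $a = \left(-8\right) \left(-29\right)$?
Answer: $- \frac{1}{7078} \approx -0.00014128$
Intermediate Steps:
$a = 232$
$\frac{1}{a - 7310} = \frac{1}{232 - 7310} = \frac{1}{-7078} = - \frac{1}{7078}$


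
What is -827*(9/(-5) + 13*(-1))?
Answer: 61198/5 ≈ 12240.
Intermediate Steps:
-827*(9/(-5) + 13*(-1)) = -827*(9*(-⅕) - 13) = -827*(-9/5 - 13) = -827*(-74/5) = 61198/5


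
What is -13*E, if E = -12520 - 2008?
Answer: 188864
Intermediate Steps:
E = -14528
-13*E = -13*(-14528) = 188864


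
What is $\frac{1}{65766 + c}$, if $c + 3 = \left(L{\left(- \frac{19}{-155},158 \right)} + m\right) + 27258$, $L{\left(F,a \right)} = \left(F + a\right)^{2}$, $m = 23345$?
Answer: $\frac{24025}{3396384231} \approx 7.0737 \cdot 10^{-6}$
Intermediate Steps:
$c = \frac{1816356081}{24025}$ ($c = -3 + \left(\left(\left(- \frac{19}{-155} + 158\right)^{2} + 23345\right) + 27258\right) = -3 + \left(\left(\left(\left(-19\right) \left(- \frac{1}{155}\right) + 158\right)^{2} + 23345\right) + 27258\right) = -3 + \left(\left(\left(\frac{19}{155} + 158\right)^{2} + 23345\right) + 27258\right) = -3 + \left(\left(\left(\frac{24509}{155}\right)^{2} + 23345\right) + 27258\right) = -3 + \left(\left(\frac{600691081}{24025} + 23345\right) + 27258\right) = -3 + \left(\frac{1161554706}{24025} + 27258\right) = -3 + \frac{1816428156}{24025} = \frac{1816356081}{24025} \approx 75603.0$)
$\frac{1}{65766 + c} = \frac{1}{65766 + \frac{1816356081}{24025}} = \frac{1}{\frac{3396384231}{24025}} = \frac{24025}{3396384231}$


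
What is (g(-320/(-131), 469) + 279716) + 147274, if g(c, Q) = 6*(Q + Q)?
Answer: 432618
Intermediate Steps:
g(c, Q) = 12*Q (g(c, Q) = 6*(2*Q) = 12*Q)
(g(-320/(-131), 469) + 279716) + 147274 = (12*469 + 279716) + 147274 = (5628 + 279716) + 147274 = 285344 + 147274 = 432618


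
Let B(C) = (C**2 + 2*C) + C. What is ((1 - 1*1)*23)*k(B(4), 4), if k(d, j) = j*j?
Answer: 0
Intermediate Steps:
B(C) = C**2 + 3*C
k(d, j) = j**2
((1 - 1*1)*23)*k(B(4), 4) = ((1 - 1*1)*23)*4**2 = ((1 - 1)*23)*16 = (0*23)*16 = 0*16 = 0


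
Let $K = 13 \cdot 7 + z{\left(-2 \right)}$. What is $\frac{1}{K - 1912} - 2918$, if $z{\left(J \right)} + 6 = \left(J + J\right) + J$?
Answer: $- \frac{5348695}{1833} \approx -2918.0$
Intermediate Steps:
$z{\left(J \right)} = -6 + 3 J$ ($z{\left(J \right)} = -6 + \left(\left(J + J\right) + J\right) = -6 + \left(2 J + J\right) = -6 + 3 J$)
$K = 79$ ($K = 13 \cdot 7 + \left(-6 + 3 \left(-2\right)\right) = 91 - 12 = 79$)
$\frac{1}{K - 1912} - 2918 = \frac{1}{79 - 1912} - 2918 = \frac{1}{-1833} - 2918 = - \frac{1}{1833} - 2918 = - \frac{5348695}{1833}$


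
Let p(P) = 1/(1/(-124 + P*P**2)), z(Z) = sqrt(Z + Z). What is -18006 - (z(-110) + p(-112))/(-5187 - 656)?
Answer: -106614110/5843 + 2*I*sqrt(55)/5843 ≈ -18246.0 + 0.0025385*I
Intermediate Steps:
z(Z) = sqrt(2)*sqrt(Z) (z(Z) = sqrt(2*Z) = sqrt(2)*sqrt(Z))
p(P) = -124 + P**3 (p(P) = 1/(1/(-124 + P**3)) = -124 + P**3)
-18006 - (z(-110) + p(-112))/(-5187 - 656) = -18006 - (sqrt(2)*sqrt(-110) + (-124 + (-112)**3))/(-5187 - 656) = -18006 - (sqrt(2)*(I*sqrt(110)) + (-124 - 1404928))/(-5843) = -18006 - (2*I*sqrt(55) - 1405052)*(-1)/5843 = -18006 - (-1405052 + 2*I*sqrt(55))*(-1)/5843 = -18006 - (1405052/5843 - 2*I*sqrt(55)/5843) = -18006 + (-1405052/5843 + 2*I*sqrt(55)/5843) = -106614110/5843 + 2*I*sqrt(55)/5843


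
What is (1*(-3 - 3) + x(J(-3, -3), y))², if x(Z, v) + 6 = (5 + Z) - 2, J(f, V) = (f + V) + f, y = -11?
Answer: 324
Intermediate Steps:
J(f, V) = V + 2*f (J(f, V) = (V + f) + f = V + 2*f)
x(Z, v) = -3 + Z (x(Z, v) = -6 + ((5 + Z) - 2) = -6 + (3 + Z) = -3 + Z)
(1*(-3 - 3) + x(J(-3, -3), y))² = (1*(-3 - 3) + (-3 + (-3 + 2*(-3))))² = (1*(-6) + (-3 + (-3 - 6)))² = (-6 + (-3 - 9))² = (-6 - 12)² = (-18)² = 324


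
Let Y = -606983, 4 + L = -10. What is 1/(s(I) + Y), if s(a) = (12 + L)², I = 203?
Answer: -1/606979 ≈ -1.6475e-6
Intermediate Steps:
L = -14 (L = -4 - 10 = -14)
s(a) = 4 (s(a) = (12 - 14)² = (-2)² = 4)
1/(s(I) + Y) = 1/(4 - 606983) = 1/(-606979) = -1/606979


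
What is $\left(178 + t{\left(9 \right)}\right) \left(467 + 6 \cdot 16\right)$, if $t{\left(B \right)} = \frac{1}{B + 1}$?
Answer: $\frac{1002703}{10} \approx 1.0027 \cdot 10^{5}$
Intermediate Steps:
$t{\left(B \right)} = \frac{1}{1 + B}$
$\left(178 + t{\left(9 \right)}\right) \left(467 + 6 \cdot 16\right) = \left(178 + \frac{1}{1 + 9}\right) \left(467 + 6 \cdot 16\right) = \left(178 + \frac{1}{10}\right) \left(467 + 96\right) = \left(178 + \frac{1}{10}\right) 563 = \frac{1781}{10} \cdot 563 = \frac{1002703}{10}$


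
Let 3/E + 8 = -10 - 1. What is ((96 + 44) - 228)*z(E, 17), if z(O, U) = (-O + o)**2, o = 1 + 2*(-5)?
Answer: -2483712/361 ≈ -6880.1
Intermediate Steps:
o = -9 (o = 1 - 10 = -9)
E = -3/19 (E = 3/(-8 + (-10 - 1)) = 3/(-8 - 11) = 3/(-19) = 3*(-1/19) = -3/19 ≈ -0.15789)
z(O, U) = (-9 - O)**2 (z(O, U) = (-O - 9)**2 = (-9 - O)**2)
((96 + 44) - 228)*z(E, 17) = ((96 + 44) - 228)*(9 - 3/19)**2 = (140 - 228)*(168/19)**2 = -88*28224/361 = -2483712/361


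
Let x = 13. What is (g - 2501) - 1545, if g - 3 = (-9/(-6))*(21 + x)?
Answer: -3992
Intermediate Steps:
g = 54 (g = 3 + (-9/(-6))*(21 + 13) = 3 - 9*(-⅙)*34 = 3 + (3/2)*34 = 3 + 51 = 54)
(g - 2501) - 1545 = (54 - 2501) - 1545 = -2447 - 1545 = -3992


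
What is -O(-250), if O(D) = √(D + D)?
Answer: -10*I*√5 ≈ -22.361*I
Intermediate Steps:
O(D) = √2*√D (O(D) = √(2*D) = √2*√D)
-O(-250) = -√2*√(-250) = -√2*5*I*√10 = -10*I*√5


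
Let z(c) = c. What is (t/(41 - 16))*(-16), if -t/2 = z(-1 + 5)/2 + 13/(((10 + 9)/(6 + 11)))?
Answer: 8288/475 ≈ 17.448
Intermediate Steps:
t = -518/19 (t = -2*((-1 + 5)/2 + 13/(((10 + 9)/(6 + 11)))) = -2*(4*(½) + 13/((19/17))) = -2*(2 + 13/((19*(1/17)))) = -2*(2 + 13/(19/17)) = -2*(2 + 13*(17/19)) = -2*(2 + 221/19) = -2*259/19 = -518/19 ≈ -27.263)
(t/(41 - 16))*(-16) = -518/(19*(41 - 16))*(-16) = -518/19/25*(-16) = -518/19*1/25*(-16) = -518/475*(-16) = 8288/475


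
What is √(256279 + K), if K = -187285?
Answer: 3*√7666 ≈ 262.67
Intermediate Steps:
√(256279 + K) = √(256279 - 187285) = √68994 = 3*√7666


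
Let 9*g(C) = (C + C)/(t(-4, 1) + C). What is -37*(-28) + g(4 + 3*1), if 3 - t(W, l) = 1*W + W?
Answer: 83923/81 ≈ 1036.1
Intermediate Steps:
t(W, l) = 3 - 2*W (t(W, l) = 3 - (1*W + W) = 3 - (W + W) = 3 - 2*W)
g(C) = 2*C/(9*(11 + C)) (g(C) = ((C + C)/((3 - 2*(-4)) + C))/9 = ((2*C)/((3 + 8) + C))/9 = ((2*C)/(11 + C))/9 = (2*C/(11 + C))/9 = 2*C/(9*(11 + C)))
-37*(-28) + g(4 + 3*1) = -37*(-28) + 2*(4 + 3*1)/(9*(11 + (4 + 3*1))) = 1036 + 2*(4 + 3)/(9*(11 + (4 + 3))) = 1036 + (2/9)*7/(11 + 7) = 1036 + (2/9)*7/18 = 1036 + (2/9)*7*(1/18) = 1036 + 7/81 = 83923/81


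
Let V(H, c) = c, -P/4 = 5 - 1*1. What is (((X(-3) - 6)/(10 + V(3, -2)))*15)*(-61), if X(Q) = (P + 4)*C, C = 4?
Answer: 24705/4 ≈ 6176.3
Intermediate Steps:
P = -16 (P = -4*(5 - 1*1) = -4*(5 - 1) = -4*4 = -16)
X(Q) = -48 (X(Q) = (-16 + 4)*4 = -12*4 = -48)
(((X(-3) - 6)/(10 + V(3, -2)))*15)*(-61) = (((-48 - 6)/(10 - 2))*15)*(-61) = (-54/8*15)*(-61) = (-54*⅛*15)*(-61) = -27/4*15*(-61) = -405/4*(-61) = 24705/4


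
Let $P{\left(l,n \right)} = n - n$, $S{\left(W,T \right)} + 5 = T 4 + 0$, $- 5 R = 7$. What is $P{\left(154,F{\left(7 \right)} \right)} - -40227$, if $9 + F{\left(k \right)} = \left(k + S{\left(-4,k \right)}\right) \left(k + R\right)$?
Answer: $40227$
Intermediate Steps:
$R = - \frac{7}{5}$ ($R = \left(- \frac{1}{5}\right) 7 = - \frac{7}{5} \approx -1.4$)
$S{\left(W,T \right)} = -5 + 4 T$ ($S{\left(W,T \right)} = -5 + \left(T 4 + 0\right) = -5 + \left(4 T + 0\right) = -5 + 4 T$)
$F{\left(k \right)} = -9 + \left(-5 + 5 k\right) \left(- \frac{7}{5} + k\right)$ ($F{\left(k \right)} = -9 + \left(k + \left(-5 + 4 k\right)\right) \left(k - \frac{7}{5}\right) = -9 + \left(-5 + 5 k\right) \left(- \frac{7}{5} + k\right)$)
$P{\left(l,n \right)} = 0$
$P{\left(154,F{\left(7 \right)} \right)} - -40227 = 0 - -40227 = 0 + 40227 = 40227$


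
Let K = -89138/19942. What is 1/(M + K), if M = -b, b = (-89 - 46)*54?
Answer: 9971/72644021 ≈ 0.00013726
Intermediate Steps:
K = -44569/9971 (K = -89138*1/19942 = -44569/9971 ≈ -4.4699)
b = -7290 (b = -135*54 = -7290)
M = 7290 (M = -1*(-7290) = 7290)
1/(M + K) = 1/(7290 - 44569/9971) = 1/(72644021/9971) = 9971/72644021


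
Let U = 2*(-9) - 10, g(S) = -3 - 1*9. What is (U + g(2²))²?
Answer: 1600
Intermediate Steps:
g(S) = -12 (g(S) = -3 - 9 = -12)
U = -28 (U = -18 - 10 = -28)
(U + g(2²))² = (-28 - 12)² = (-40)² = 1600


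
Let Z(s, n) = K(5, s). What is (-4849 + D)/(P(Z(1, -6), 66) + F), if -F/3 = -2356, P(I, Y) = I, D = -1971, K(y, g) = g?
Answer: -6820/7069 ≈ -0.96478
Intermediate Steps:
Z(s, n) = s
F = 7068 (F = -3*(-2356) = 7068)
(-4849 + D)/(P(Z(1, -6), 66) + F) = (-4849 - 1971)/(1 + 7068) = -6820/7069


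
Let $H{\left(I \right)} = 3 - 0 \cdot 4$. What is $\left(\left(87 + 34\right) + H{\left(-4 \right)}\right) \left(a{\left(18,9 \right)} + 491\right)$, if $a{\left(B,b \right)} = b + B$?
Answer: $64232$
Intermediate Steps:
$a{\left(B,b \right)} = B + b$
$H{\left(I \right)} = 3$ ($H{\left(I \right)} = 3 - 0 = 3 + 0 = 3$)
$\left(\left(87 + 34\right) + H{\left(-4 \right)}\right) \left(a{\left(18,9 \right)} + 491\right) = \left(\left(87 + 34\right) + 3\right) \left(\left(18 + 9\right) + 491\right) = \left(121 + 3\right) \left(27 + 491\right) = 124 \cdot 518 = 64232$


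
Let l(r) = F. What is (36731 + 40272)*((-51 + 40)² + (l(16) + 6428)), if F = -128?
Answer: 494436263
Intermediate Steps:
l(r) = -128
(36731 + 40272)*((-51 + 40)² + (l(16) + 6428)) = (36731 + 40272)*((-51 + 40)² + (-128 + 6428)) = 77003*((-11)² + 6300) = 77003*(121 + 6300) = 77003*6421 = 494436263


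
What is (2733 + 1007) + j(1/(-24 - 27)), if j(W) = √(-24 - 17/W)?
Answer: 3740 + √843 ≈ 3769.0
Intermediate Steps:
(2733 + 1007) + j(1/(-24 - 27)) = (2733 + 1007) + √(-24 - 17/(1/(-24 - 27))) = 3740 + √(-24 - 17/(1/(-51))) = 3740 + √(-24 - 17/(-1/51)) = 3740 + √(-24 - 17*(-51)) = 3740 + √(-24 + 867) = 3740 + √843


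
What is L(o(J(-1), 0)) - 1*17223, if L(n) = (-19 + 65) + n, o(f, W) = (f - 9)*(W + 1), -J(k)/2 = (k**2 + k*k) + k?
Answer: -17188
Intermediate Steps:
J(k) = -4*k**2 - 2*k (J(k) = -2*((k**2 + k*k) + k) = -2*((k**2 + k**2) + k) = -2*(2*k**2 + k) = -2*(k + 2*k**2) = -4*k**2 - 2*k)
o(f, W) = (1 + W)*(-9 + f) (o(f, W) = (-9 + f)*(1 + W) = (1 + W)*(-9 + f))
L(n) = 46 + n
L(o(J(-1), 0)) - 1*17223 = (46 + (-9 - 2*(-1)*(1 + 2*(-1)) - 9*0 + 0*(-2*(-1)*(1 + 2*(-1))))) - 1*17223 = (46 + (-9 - 2*(-1)*(1 - 2) + 0 + 0*(-2*(-1)*(1 - 2)))) - 17223 = (46 + (-9 - 2*(-1)*(-1) + 0 + 0*(-2*(-1)*(-1)))) - 17223 = (46 + (-9 - 2 + 0 + 0*(-2))) - 17223 = (46 + (-9 - 2 + 0 + 0)) - 17223 = (46 - 11) - 17223 = 35 - 17223 = -17188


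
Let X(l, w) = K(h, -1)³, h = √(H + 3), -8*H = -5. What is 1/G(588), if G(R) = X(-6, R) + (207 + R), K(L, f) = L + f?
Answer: 400960/313920339 - 848*√58/313920339 ≈ 0.0012567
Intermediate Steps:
H = 5/8 (H = -⅛*(-5) = 5/8 ≈ 0.62500)
h = √58/4 (h = √(5/8 + 3) = √(29/8) = √58/4 ≈ 1.9039)
X(l, w) = (-1 + √58/4)³ (X(l, w) = (√58/4 - 1)³ = (-1 + √58/4)³)
G(R) = 1561/8 + R + 53*√58/32 (G(R) = (-95/8 + 53*√58/32) + (207 + R) = 1561/8 + R + 53*√58/32)
1/G(588) = 1/(1561/8 + 588 + 53*√58/32) = 1/(6265/8 + 53*√58/32)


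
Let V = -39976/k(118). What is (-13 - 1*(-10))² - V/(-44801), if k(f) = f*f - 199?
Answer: 5534003549/614893725 ≈ 8.9999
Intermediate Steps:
k(f) = -199 + f² (k(f) = f² - 199 = -199 + f²)
V = -39976/13725 (V = -39976/(-199 + 118²) = -39976/(-199 + 13924) = -39976/13725 ≈ -2.9126)
(-13 - 1*(-10))² - V/(-44801) = (-13 - 1*(-10))² - (-39976)/(13725*(-44801)) = (-13 + 10)² - (-39976)*(-1)/(13725*44801) = (-3)² - 1*39976/614893725 = 9 - 39976/614893725 = 5534003549/614893725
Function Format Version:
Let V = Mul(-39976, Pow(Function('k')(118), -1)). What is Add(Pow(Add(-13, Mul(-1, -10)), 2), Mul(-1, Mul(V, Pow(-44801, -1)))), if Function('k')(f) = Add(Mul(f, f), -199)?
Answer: Rational(5534003549, 614893725) ≈ 8.9999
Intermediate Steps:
Function('k')(f) = Add(-199, Pow(f, 2)) (Function('k')(f) = Add(Pow(f, 2), -199) = Add(-199, Pow(f, 2)))
V = Rational(-39976, 13725) (V = Mul(-39976, Pow(Add(-199, Pow(118, 2)), -1)) = Mul(-39976, Pow(Add(-199, 13924), -1)) = Mul(-39976, Pow(13725, -1)) = Mul(-39976, Rational(1, 13725)) = Rational(-39976, 13725) ≈ -2.9126)
Add(Pow(Add(-13, Mul(-1, -10)), 2), Mul(-1, Mul(V, Pow(-44801, -1)))) = Add(Pow(Add(-13, Mul(-1, -10)), 2), Mul(-1, Mul(Rational(-39976, 13725), Pow(-44801, -1)))) = Add(Pow(Add(-13, 10), 2), Mul(-1, Mul(Rational(-39976, 13725), Rational(-1, 44801)))) = Add(Pow(-3, 2), Mul(-1, Rational(39976, 614893725))) = Add(9, Rational(-39976, 614893725)) = Rational(5534003549, 614893725)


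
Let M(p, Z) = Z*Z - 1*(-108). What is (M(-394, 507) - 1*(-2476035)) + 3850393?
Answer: 6583585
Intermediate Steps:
M(p, Z) = 108 + Z² (M(p, Z) = Z² + 108 = 108 + Z²)
(M(-394, 507) - 1*(-2476035)) + 3850393 = ((108 + 507²) - 1*(-2476035)) + 3850393 = ((108 + 257049) + 2476035) + 3850393 = (257157 + 2476035) + 3850393 = 2733192 + 3850393 = 6583585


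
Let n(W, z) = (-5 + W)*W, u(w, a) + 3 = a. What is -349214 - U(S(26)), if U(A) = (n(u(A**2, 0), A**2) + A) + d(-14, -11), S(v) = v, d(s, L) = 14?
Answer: -349278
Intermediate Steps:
u(w, a) = -3 + a
n(W, z) = W*(-5 + W)
U(A) = 38 + A (U(A) = ((-3 + 0)*(-5 + (-3 + 0)) + A) + 14 = (-3*(-5 - 3) + A) + 14 = (-3*(-8) + A) + 14 = (24 + A) + 14 = 38 + A)
-349214 - U(S(26)) = -349214 - (38 + 26) = -349214 - 1*64 = -349214 - 64 = -349278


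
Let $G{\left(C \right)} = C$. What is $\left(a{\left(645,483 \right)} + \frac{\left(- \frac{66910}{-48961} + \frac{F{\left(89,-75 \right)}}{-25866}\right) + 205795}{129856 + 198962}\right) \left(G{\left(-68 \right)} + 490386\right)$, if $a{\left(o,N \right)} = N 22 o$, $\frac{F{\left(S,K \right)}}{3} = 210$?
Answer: $\frac{38872282128954000606053330}{11567316943413} \approx 3.3605 \cdot 10^{12}$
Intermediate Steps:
$F{\left(S,K \right)} = 630$ ($F{\left(S,K \right)} = 3 \cdot 210 = 630$)
$a{\left(o,N \right)} = 22 N o$
$\left(a{\left(645,483 \right)} + \frac{\left(- \frac{66910}{-48961} + \frac{F{\left(89,-75 \right)}}{-25866}\right) + 205795}{129856 + 198962}\right) \left(G{\left(-68 \right)} + 490386\right) = \left(22 \cdot 483 \cdot 645 + \frac{\left(- \frac{66910}{-48961} + \frac{630}{-25866}\right) + 205795}{129856 + 198962}\right) \left(-68 + 490386\right) = \left(6853770 + \frac{\left(\left(-66910\right) \left(- \frac{1}{48961}\right) + 630 \left(- \frac{1}{25866}\right)\right) + 205795}{328818}\right) 490318 = \left(6853770 + \left(\left(\frac{66910}{48961} - \frac{35}{1437}\right) + 205795\right) \frac{1}{328818}\right) 490318 = \left(6853770 + \left(\frac{94436035}{70356957} + 205795\right) \frac{1}{328818}\right) 490318 = \left(6853770 + \frac{14479204401850}{70356957} \cdot \frac{1}{328818}\right) 490318 = \left(6853770 + \frac{7239602200925}{11567316943413}\right) 490318 = \frac{79279737086857917935}{11567316943413} \cdot 490318 = \frac{38872282128954000606053330}{11567316943413}$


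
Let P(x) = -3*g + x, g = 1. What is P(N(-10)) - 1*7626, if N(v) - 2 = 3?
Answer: -7624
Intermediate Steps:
N(v) = 5 (N(v) = 2 + 3 = 5)
P(x) = -3 + x (P(x) = -3*1 + x = -3 + x)
P(N(-10)) - 1*7626 = (-3 + 5) - 1*7626 = 2 - 7626 = -7624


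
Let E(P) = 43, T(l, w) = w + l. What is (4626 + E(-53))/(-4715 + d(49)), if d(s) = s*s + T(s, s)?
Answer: -4669/2216 ≈ -2.1069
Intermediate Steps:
T(l, w) = l + w
d(s) = s² + 2*s (d(s) = s*s + (s + s) = s² + 2*s)
(4626 + E(-53))/(-4715 + d(49)) = (4626 + 43)/(-4715 + 49*(2 + 49)) = 4669/(-4715 + 49*51) = 4669/(-4715 + 2499) = 4669/(-2216) = 4669*(-1/2216) = -4669/2216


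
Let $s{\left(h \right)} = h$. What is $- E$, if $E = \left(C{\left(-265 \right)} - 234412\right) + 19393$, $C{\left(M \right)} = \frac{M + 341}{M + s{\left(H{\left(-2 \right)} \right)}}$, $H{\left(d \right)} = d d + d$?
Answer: $\frac{56550073}{263} \approx 2.1502 \cdot 10^{5}$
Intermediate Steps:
$H{\left(d \right)} = d + d^{2}$ ($H{\left(d \right)} = d^{2} + d = d + d^{2}$)
$C{\left(M \right)} = \frac{341 + M}{2 + M}$ ($C{\left(M \right)} = \frac{M + 341}{M - 2 \left(1 - 2\right)} = \frac{341 + M}{M - -2} = \frac{341 + M}{M + 2} = \frac{341 + M}{2 + M}$)
$E = - \frac{56550073}{263}$ ($E = \left(\frac{341 - 265}{2 - 265} - 234412\right) + 19393 = \left(\frac{1}{-263} \cdot 76 - 234412\right) + 19393 = \left(\left(- \frac{1}{263}\right) 76 - 234412\right) + 19393 = \left(- \frac{76}{263} - 234412\right) + 19393 = - \frac{61650432}{263} + 19393 = - \frac{56550073}{263} \approx -2.1502 \cdot 10^{5}$)
$- E = \left(-1\right) \left(- \frac{56550073}{263}\right) = \frac{56550073}{263}$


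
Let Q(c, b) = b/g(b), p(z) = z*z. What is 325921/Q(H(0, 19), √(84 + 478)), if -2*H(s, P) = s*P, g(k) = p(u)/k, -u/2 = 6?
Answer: 23466312/281 ≈ 83510.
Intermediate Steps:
u = -12 (u = -2*6 = -12)
p(z) = z²
g(k) = 144/k (g(k) = (-12)²/k = 144/k)
H(s, P) = -P*s/2 (H(s, P) = -s*P/2 = -P*s/2)
Q(c, b) = b²/144 (Q(c, b) = b/((144/b)) = b*(b/144) = b²/144)
325921/Q(H(0, 19), √(84 + 478)) = 325921/(((√(84 + 478))²/144)) = 325921/(((√562)²/144)) = 325921/(((1/144)*562)) = 325921/(281/72) = 325921*(72/281) = 23466312/281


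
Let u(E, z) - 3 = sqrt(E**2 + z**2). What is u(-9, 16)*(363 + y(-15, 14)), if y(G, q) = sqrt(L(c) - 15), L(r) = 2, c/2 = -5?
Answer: (3 + sqrt(337))*(363 + I*sqrt(13)) ≈ 7752.8 + 77.006*I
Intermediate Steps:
c = -10 (c = 2*(-5) = -10)
y(G, q) = I*sqrt(13) (y(G, q) = sqrt(2 - 15) = sqrt(-13) = I*sqrt(13))
u(E, z) = 3 + sqrt(E**2 + z**2)
u(-9, 16)*(363 + y(-15, 14)) = (3 + sqrt((-9)**2 + 16**2))*(363 + I*sqrt(13)) = (3 + sqrt(81 + 256))*(363 + I*sqrt(13)) = (3 + sqrt(337))*(363 + I*sqrt(13))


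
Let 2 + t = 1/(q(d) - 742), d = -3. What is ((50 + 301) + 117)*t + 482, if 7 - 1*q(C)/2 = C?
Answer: -164128/361 ≈ -454.65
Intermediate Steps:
q(C) = 14 - 2*C
t = -1445/722 (t = -2 + 1/((14 - 2*(-3)) - 742) = -2 + 1/((14 + 6) - 742) = -2 + 1/(20 - 742) = -2 + 1/(-722) = -2 - 1/722 = -1445/722 ≈ -2.0014)
((50 + 301) + 117)*t + 482 = ((50 + 301) + 117)*(-1445/722) + 482 = (351 + 117)*(-1445/722) + 482 = 468*(-1445/722) + 482 = -338130/361 + 482 = -164128/361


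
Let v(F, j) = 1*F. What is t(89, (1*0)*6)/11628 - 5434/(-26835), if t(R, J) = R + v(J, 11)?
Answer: 21858289/104012460 ≈ 0.21015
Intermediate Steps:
v(F, j) = F
t(R, J) = J + R (t(R, J) = R + J = J + R)
t(89, (1*0)*6)/11628 - 5434/(-26835) = ((1*0)*6 + 89)/11628 - 5434/(-26835) = (0*6 + 89)*(1/11628) - 5434*(-1/26835) = (0 + 89)*(1/11628) + 5434/26835 = 89*(1/11628) + 5434/26835 = 89/11628 + 5434/26835 = 21858289/104012460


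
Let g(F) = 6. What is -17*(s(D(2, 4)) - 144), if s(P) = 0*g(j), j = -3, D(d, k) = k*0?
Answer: 2448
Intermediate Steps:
D(d, k) = 0
s(P) = 0 (s(P) = 0*6 = 0)
-17*(s(D(2, 4)) - 144) = -17*(0 - 144) = -17*(-144) = 2448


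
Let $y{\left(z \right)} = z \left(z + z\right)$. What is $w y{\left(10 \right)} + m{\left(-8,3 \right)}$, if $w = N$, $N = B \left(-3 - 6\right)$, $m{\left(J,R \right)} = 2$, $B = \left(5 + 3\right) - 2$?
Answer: $-10798$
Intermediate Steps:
$B = 6$ ($B = 8 - 2 = 6$)
$y{\left(z \right)} = 2 z^{2}$ ($y{\left(z \right)} = z 2 z = 2 z^{2}$)
$N = -54$ ($N = 6 \left(-3 - 6\right) = 6 \left(-9\right) = -54$)
$w = -54$
$w y{\left(10 \right)} + m{\left(-8,3 \right)} = - 54 \cdot 2 \cdot 10^{2} + 2 = - 54 \cdot 2 \cdot 100 + 2 = \left(-54\right) 200 + 2 = -10800 + 2 = -10798$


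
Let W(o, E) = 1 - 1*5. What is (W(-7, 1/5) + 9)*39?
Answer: 195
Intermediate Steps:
W(o, E) = -4 (W(o, E) = 1 - 5 = -4)
(W(-7, 1/5) + 9)*39 = (-4 + 9)*39 = 5*39 = 195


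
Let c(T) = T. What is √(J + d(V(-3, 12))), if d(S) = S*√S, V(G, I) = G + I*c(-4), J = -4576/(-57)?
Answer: √(260832 - 165699*I*√51)/57 ≈ 15.054 - 12.097*I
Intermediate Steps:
J = 4576/57 (J = -4576*(-1/57) = 4576/57 ≈ 80.281)
V(G, I) = G - 4*I (V(G, I) = G + I*(-4) = G - 4*I)
d(S) = S^(3/2)
√(J + d(V(-3, 12))) = √(4576/57 + (-3 - 4*12)^(3/2)) = √(4576/57 + (-3 - 48)^(3/2)) = √(4576/57 + (-51)^(3/2)) = √(4576/57 - 51*I*√51)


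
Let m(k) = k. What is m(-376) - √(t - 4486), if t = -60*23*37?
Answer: -376 - I*√55546 ≈ -376.0 - 235.68*I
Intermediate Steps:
t = -51060 (t = -1380*37 = -51060)
m(-376) - √(t - 4486) = -376 - √(-51060 - 4486) = -376 - √(-55546) = -376 - I*√55546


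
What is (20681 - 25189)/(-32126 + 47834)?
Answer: -161/561 ≈ -0.28699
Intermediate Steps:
(20681 - 25189)/(-32126 + 47834) = -4508/15708 = -4508*1/15708 = -161/561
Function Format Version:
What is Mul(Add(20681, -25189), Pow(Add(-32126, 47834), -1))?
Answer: Rational(-161, 561) ≈ -0.28699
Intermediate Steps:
Mul(Add(20681, -25189), Pow(Add(-32126, 47834), -1)) = Mul(-4508, Pow(15708, -1)) = Mul(-4508, Rational(1, 15708)) = Rational(-161, 561)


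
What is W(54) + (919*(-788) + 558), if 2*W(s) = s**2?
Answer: -722156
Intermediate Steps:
W(s) = s**2/2
W(54) + (919*(-788) + 558) = (1/2)*54**2 + (919*(-788) + 558) = (1/2)*2916 + (-724172 + 558) = 1458 - 723614 = -722156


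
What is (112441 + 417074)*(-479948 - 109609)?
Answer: -312179274855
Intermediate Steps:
(112441 + 417074)*(-479948 - 109609) = 529515*(-589557) = -312179274855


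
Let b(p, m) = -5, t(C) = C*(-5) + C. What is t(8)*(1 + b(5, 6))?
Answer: 128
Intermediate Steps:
t(C) = -4*C (t(C) = -5*C + C = -4*C)
t(8)*(1 + b(5, 6)) = (-4*8)*(1 - 5) = -32*(-4) = 128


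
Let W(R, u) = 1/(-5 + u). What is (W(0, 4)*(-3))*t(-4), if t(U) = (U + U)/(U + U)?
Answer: 3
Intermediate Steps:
t(U) = 1 (t(U) = (2*U)/((2*U)) = (2*U)*(1/(2*U)) = 1)
(W(0, 4)*(-3))*t(-4) = (-3/(-5 + 4))*1 = (-3/(-1))*1 = -1*(-3)*1 = 3*1 = 3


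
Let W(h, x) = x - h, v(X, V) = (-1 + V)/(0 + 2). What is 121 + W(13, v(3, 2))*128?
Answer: -1479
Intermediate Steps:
v(X, V) = -1/2 + V/2 (v(X, V) = (-1 + V)/2 = (-1 + V)*(1/2) = -1/2 + V/2)
121 + W(13, v(3, 2))*128 = 121 + ((-1/2 + (1/2)*2) - 1*13)*128 = 121 + ((-1/2 + 1) - 13)*128 = 121 + (1/2 - 13)*128 = 121 - 25/2*128 = 121 - 1600 = -1479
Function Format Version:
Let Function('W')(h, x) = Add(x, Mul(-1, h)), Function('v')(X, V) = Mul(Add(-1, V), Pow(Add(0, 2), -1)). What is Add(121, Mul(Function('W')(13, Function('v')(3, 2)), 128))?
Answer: -1479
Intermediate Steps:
Function('v')(X, V) = Add(Rational(-1, 2), Mul(Rational(1, 2), V)) (Function('v')(X, V) = Mul(Add(-1, V), Pow(2, -1)) = Mul(Add(-1, V), Rational(1, 2)) = Add(Rational(-1, 2), Mul(Rational(1, 2), V)))
Add(121, Mul(Function('W')(13, Function('v')(3, 2)), 128)) = Add(121, Mul(Add(Add(Rational(-1, 2), Mul(Rational(1, 2), 2)), Mul(-1, 13)), 128)) = Add(121, Mul(Add(Add(Rational(-1, 2), 1), -13), 128)) = Add(121, Mul(Add(Rational(1, 2), -13), 128)) = Add(121, Mul(Rational(-25, 2), 128)) = Add(121, -1600) = -1479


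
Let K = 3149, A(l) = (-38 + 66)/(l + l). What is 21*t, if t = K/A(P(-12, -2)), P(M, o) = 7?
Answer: 66129/2 ≈ 33065.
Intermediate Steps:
A(l) = 14/l (A(l) = 28/((2*l)) = 28*(1/(2*l)) = 14/l)
t = 3149/2 (t = 3149/((14/7)) = 3149/((14*(⅐))) = 3149/2 ≈ 1574.5)
21*t = 21*(3149/2) = 66129/2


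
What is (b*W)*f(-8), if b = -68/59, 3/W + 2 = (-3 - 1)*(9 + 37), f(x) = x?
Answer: -272/1829 ≈ -0.14872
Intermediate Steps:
W = -1/62 (W = 3/(-2 + (-3 - 1)*(9 + 37)) = 3/(-2 - 4*46) = 3/(-2 - 184) = 3/(-186) = 3*(-1/186) = -1/62 ≈ -0.016129)
b = -68/59 (b = -68*1/59 = -68/59 ≈ -1.1525)
(b*W)*f(-8) = -68/59*(-1/62)*(-8) = (34/1829)*(-8) = -272/1829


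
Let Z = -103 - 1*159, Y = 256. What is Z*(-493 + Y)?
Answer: 62094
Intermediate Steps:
Z = -262 (Z = -103 - 159 = -262)
Z*(-493 + Y) = -262*(-493 + 256) = -262*(-237) = 62094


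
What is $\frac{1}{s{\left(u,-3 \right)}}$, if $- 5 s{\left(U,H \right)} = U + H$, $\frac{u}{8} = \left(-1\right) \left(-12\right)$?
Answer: $- \frac{5}{93} \approx -0.053763$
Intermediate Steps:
$u = 96$ ($u = 8 \left(\left(-1\right) \left(-12\right)\right) = 8 \cdot 12 = 96$)
$s{\left(U,H \right)} = - \frac{H}{5} - \frac{U}{5}$ ($s{\left(U,H \right)} = - \frac{U + H}{5} = - \frac{H + U}{5} = - \frac{H}{5} - \frac{U}{5}$)
$\frac{1}{s{\left(u,-3 \right)}} = \frac{1}{\left(- \frac{1}{5}\right) \left(-3\right) - \frac{96}{5}} = \frac{1}{\frac{3}{5} - \frac{96}{5}} = \frac{1}{- \frac{93}{5}} = - \frac{5}{93}$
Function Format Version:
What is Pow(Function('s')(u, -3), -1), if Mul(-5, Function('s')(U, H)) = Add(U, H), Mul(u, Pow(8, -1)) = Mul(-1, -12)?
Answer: Rational(-5, 93) ≈ -0.053763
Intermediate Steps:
u = 96 (u = Mul(8, Mul(-1, -12)) = Mul(8, 12) = 96)
Function('s')(U, H) = Add(Mul(Rational(-1, 5), H), Mul(Rational(-1, 5), U)) (Function('s')(U, H) = Mul(Rational(-1, 5), Add(U, H)) = Mul(Rational(-1, 5), Add(H, U)) = Add(Mul(Rational(-1, 5), H), Mul(Rational(-1, 5), U)))
Pow(Function('s')(u, -3), -1) = Pow(Add(Mul(Rational(-1, 5), -3), Mul(Rational(-1, 5), 96)), -1) = Pow(Add(Rational(3, 5), Rational(-96, 5)), -1) = Pow(Rational(-93, 5), -1) = Rational(-5, 93)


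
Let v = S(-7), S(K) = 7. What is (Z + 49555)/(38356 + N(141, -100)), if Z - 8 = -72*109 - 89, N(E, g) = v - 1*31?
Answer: 20813/19166 ≈ 1.0859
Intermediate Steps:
v = 7
N(E, g) = -24 (N(E, g) = 7 - 1*31 = 7 - 31 = -24)
Z = -7929 (Z = 8 + (-72*109 - 89) = 8 + (-7848 - 89) = 8 - 7937 = -7929)
(Z + 49555)/(38356 + N(141, -100)) = (-7929 + 49555)/(38356 - 24) = 41626/38332 = 41626*(1/38332) = 20813/19166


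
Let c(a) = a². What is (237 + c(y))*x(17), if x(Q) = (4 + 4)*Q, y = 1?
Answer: 32368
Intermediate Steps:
x(Q) = 8*Q
(237 + c(y))*x(17) = (237 + 1²)*(8*17) = (237 + 1)*136 = 238*136 = 32368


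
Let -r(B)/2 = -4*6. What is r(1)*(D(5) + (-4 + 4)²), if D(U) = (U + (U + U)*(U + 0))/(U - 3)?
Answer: 1320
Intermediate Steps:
r(B) = 48 (r(B) = -(-8)*6 = -2*(-24) = 48)
D(U) = (U + 2*U²)/(-3 + U) (D(U) = (U + (2*U)*U)/(-3 + U) = (U + 2*U²)/(-3 + U))
r(1)*(D(5) + (-4 + 4)²) = 48*(5*(1 + 2*5)/(-3 + 5) + (-4 + 4)²) = 48*(5*(1 + 10)/2 + 0²) = 48*(5*(½)*11 + 0) = 48*(55/2 + 0) = 48*(55/2) = 1320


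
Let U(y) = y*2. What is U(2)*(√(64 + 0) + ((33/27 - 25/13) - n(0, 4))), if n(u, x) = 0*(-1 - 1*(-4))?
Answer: 3416/117 ≈ 29.197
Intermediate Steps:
n(u, x) = 0 (n(u, x) = 0*(-1 + 4) = 0*3 = 0)
U(y) = 2*y
U(2)*(√(64 + 0) + ((33/27 - 25/13) - n(0, 4))) = (2*2)*(√(64 + 0) + ((33/27 - 25/13) - 1*0)) = 4*(√64 + ((33*(1/27) - 25*1/13) + 0)) = 4*(8 + ((11/9 - 25/13) + 0)) = 4*(8 + (-82/117 + 0)) = 4*(8 - 82/117) = 4*(854/117) = 3416/117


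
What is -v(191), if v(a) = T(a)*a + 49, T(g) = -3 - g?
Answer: 37005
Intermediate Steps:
v(a) = 49 + a*(-3 - a) (v(a) = (-3 - a)*a + 49 = a*(-3 - a) + 49 = 49 + a*(-3 - a))
-v(191) = -(49 - 1*191*(3 + 191)) = -(49 - 1*191*194) = -(49 - 37054) = -1*(-37005) = 37005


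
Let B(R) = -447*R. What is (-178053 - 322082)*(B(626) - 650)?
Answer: 140273863720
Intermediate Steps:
(-178053 - 322082)*(B(626) - 650) = (-178053 - 322082)*(-447*626 - 650) = -500135*(-279822 - 650) = -500135*(-280472) = 140273863720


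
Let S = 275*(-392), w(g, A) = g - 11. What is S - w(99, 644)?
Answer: -107888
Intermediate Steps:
w(g, A) = -11 + g
S = -107800
S - w(99, 644) = -107800 - (-11 + 99) = -107800 - 1*88 = -107800 - 88 = -107888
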